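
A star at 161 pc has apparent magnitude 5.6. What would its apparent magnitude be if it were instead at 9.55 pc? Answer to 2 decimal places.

m ≈ -0.53

Flux ∝ 1/d², so Δm = 5 log₁₀(d₂/d₁) = 5 log₁₀(9.55/161) = -6.134
m₂ = m₁ + Δm = 5.6 + (-6.134) = -0.534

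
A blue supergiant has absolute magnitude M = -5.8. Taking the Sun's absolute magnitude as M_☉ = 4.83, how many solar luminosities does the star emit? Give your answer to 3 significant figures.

L/L_☉ ≈ 17900

M − M_☉ = -5.8 − 4.83 = -10.630
L/L_☉ = 10^(−0.4 (M − M_☉)) = 10^4.252 = 17860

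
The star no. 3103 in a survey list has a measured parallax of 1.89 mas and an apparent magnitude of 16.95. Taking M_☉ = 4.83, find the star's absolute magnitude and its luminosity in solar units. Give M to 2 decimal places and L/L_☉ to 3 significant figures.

M ≈ 8.33; L/L_☉ ≈ 0.0397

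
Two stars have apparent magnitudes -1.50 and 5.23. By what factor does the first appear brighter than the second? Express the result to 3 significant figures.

492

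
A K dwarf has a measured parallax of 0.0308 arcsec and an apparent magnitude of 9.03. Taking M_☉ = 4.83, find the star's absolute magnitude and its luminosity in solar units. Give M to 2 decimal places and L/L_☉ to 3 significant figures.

d = 1/p = 1/0.0308″ = 32.47 pc
M = m − 5 log₁₀ d + 5 = 9.03 − 5·1.5114 + 5 = 6.473
M − M_☉ = 6.473 − 4.83 = 1.643
L/L_☉ = 10^(−0.4 × 1.643) = 0.2202

M ≈ 6.47; L/L_☉ ≈ 0.220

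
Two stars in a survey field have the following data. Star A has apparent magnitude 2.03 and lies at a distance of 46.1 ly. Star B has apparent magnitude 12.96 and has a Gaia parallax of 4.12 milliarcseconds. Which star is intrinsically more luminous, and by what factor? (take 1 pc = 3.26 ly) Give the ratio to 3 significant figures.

Star A is more luminous, by a factor of 79.9.

Star A: d = 46.1 ly / 3.26 = 14.14 pc
Star A: M = m − 5 log₁₀ d + 5 = 2.03 − 5·1.1505 + 5 = 1.278
Star B: p = 4.12 mas = 4.12×10^-3″ → d = 1/p = 242.7 pc
Star B: M = m − 5 log₁₀ d + 5 = 12.96 − 5·2.3851 + 5 = 6.034
ΔM = M_A − M_B = 1.278 − (6.034) = -4.757; smaller M is more luminous → Star A.
L ratio = 10^(0.4 |ΔM|) = 10^1.903 = 79.94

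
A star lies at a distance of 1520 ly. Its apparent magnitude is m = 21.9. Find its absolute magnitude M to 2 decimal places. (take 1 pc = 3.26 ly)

M ≈ 13.56

d = 1520 ly / 3.26 = 466.3 pc
5 log₁₀(d/10 pc) = 5 log₁₀(466.3) − 5 = 8.343
M = m − 5 log₁₀(d/10) = 21.9 − 8.343 = 13.557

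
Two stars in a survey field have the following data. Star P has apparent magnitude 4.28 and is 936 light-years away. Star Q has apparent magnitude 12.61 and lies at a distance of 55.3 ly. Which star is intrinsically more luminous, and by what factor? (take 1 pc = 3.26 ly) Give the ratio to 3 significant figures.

Star P is more luminous, by a factor of 615000.

Star P: d = 936 ly / 3.26 = 287.1 pc
Star P: M = m − 5 log₁₀ d + 5 = 4.28 − 5·2.4581 + 5 = -3.010
Star Q: d = 55.3 ly / 3.26 = 16.96 pc
Star Q: M = m − 5 log₁₀ d + 5 = 12.61 − 5·1.2295 + 5 = 11.462
ΔM = M_P − M_Q = -3.010 − (11.462) = -14.473; smaller M is more luminous → Star P.
L ratio = 10^(0.4 |ΔM|) = 10^5.789 = 615300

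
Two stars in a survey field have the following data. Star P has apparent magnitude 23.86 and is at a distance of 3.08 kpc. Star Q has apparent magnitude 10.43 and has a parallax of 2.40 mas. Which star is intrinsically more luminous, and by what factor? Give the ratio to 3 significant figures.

Star Q is more luminous, by a factor of 4310.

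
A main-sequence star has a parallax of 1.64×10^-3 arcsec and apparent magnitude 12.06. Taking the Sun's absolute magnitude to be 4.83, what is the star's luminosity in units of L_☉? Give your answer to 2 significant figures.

L/L_☉ ≈ 4.8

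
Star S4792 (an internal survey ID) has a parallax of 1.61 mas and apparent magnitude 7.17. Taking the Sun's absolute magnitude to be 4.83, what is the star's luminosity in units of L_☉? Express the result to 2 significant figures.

d = 1/p = 1000/1.61 mas = 621.1 pc
M = m − 5 log₁₀ d + 5 = 7.17 − 5·2.7932 + 5 = -1.796
M − M_☉ = -1.796 − 4.83 = -6.626
L/L_☉ = 10^(−0.4 × -6.626) = 447.0

L/L_☉ ≈ 450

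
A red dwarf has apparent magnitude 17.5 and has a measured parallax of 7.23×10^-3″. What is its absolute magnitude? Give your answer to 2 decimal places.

d = 1/p = 1/7.23×10^-3″ = 138.3 pc
5 log₁₀(d/10 pc) = 5 log₁₀(138.3) − 5 = 5.704
M = m − 5 log₁₀(d/10) = 17.5 − 5.704 = 11.796

M ≈ 11.80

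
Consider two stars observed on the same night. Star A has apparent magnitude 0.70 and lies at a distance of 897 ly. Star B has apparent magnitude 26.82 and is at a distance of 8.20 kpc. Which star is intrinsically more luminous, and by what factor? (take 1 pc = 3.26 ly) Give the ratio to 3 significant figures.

Star A is more luminous, by a factor of 3.16×10^7.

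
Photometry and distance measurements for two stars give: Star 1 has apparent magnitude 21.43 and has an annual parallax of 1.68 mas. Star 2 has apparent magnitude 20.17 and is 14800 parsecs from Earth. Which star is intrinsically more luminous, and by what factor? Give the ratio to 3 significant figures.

Star 1: p = 1.68 mas = 1.68×10^-3″ → d = 1/p = 595.2 pc
Star 1: M = m − 5 log₁₀ d + 5 = 21.43 − 5·2.7747 + 5 = 12.557
Star 2: M = m − 5 log₁₀ d + 5 = 20.17 − 5·4.1703 + 5 = 4.319
ΔM = M_1 − M_2 = 12.557 − (4.319) = 8.238; smaller M is more luminous → Star 2.
L ratio = 10^(0.4 |ΔM|) = 10^3.295 = 1973

Star 2 is more luminous, by a factor of 1970.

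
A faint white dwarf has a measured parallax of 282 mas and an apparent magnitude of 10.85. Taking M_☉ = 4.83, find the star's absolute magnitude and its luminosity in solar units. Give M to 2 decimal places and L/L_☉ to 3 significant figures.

M ≈ 13.10; L/L_☉ ≈ 4.91×10^-4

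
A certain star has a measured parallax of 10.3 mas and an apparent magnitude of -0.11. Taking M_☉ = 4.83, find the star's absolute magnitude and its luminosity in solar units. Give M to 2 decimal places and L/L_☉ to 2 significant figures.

M ≈ -5.05; L/L_☉ ≈ 8900

d = 1/p = 1000/10.3 mas = 97.09 pc
M = m − 5 log₁₀ d + 5 = -0.11 − 5·1.9872 + 5 = -5.046
M − M_☉ = -5.046 − 4.83 = -9.876
L/L_☉ = 10^(−0.4 × -9.876) = 8919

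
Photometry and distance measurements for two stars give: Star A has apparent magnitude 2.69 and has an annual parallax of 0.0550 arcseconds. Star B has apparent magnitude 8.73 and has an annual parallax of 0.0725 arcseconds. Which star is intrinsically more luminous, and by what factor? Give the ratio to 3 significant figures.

Star A is more luminous, by a factor of 453.

Star A: d = 1/p = 1/0.0550″ = 18.18 pc
Star A: M = m − 5 log₁₀ d + 5 = 2.69 − 5·1.2596 + 5 = 1.392
Star B: d = 1/p = 1/0.0725″ = 13.79 pc
Star B: M = m − 5 log₁₀ d + 5 = 8.73 − 5·1.1397 + 5 = 8.032
ΔM = M_A − M_B = 1.392 − (8.032) = -6.640; smaller M is more luminous → Star A.
L ratio = 10^(0.4 |ΔM|) = 10^2.656 = 452.8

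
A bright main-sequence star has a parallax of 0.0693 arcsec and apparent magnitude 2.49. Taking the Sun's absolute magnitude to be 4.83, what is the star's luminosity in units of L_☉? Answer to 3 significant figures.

d = 1/p = 1/0.0693″ = 14.43 pc
M = m − 5 log₁₀ d + 5 = 2.49 − 5·1.1593 + 5 = 1.694
M − M_☉ = 1.694 − 4.83 = -3.136
L/L_☉ = 10^(−0.4 × -3.136) = 17.97

L/L_☉ ≈ 18.0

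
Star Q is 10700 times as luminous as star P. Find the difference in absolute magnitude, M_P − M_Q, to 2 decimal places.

M_P − M_Q ≈ 10.07

Pogson: ΔM = −2.5 log₁₀(ratio) = −2.5 log₁₀(10700) = −2.5 × 4.0294 = -10.073
Star Q is brighter so has the smaller magnitude: M_P − M_Q is positive.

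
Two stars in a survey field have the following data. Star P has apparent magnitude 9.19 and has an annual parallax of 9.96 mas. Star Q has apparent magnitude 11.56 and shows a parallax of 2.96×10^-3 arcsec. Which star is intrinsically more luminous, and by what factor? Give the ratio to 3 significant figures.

Star Q is more luminous, by a factor of 1.28.

Star P: p = 9.96 mas = 9.96×10^-3″ → d = 1/p = 100.4 pc
Star P: M = m − 5 log₁₀ d + 5 = 9.19 − 5·2.0017 + 5 = 4.181
Star Q: d = 1/p = 1/2.96×10^-3″ = 337.8 pc
Star Q: M = m − 5 log₁₀ d + 5 = 11.56 − 5·2.5287 + 5 = 3.916
ΔM = M_P − M_Q = 4.181 − (3.916) = 0.265; smaller M is more luminous → Star Q.
L ratio = 10^(0.4 |ΔM|) = 10^0.106 = 1.276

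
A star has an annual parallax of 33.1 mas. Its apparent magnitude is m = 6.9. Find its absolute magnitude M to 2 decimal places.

M ≈ 4.50

p = 33.1 mas = 0.0331″ → d = 1/p = 30.21 pc
5 log₁₀(d/10 pc) = 5 log₁₀(30.21) − 5 = 2.401
M = m − 5 log₁₀(d/10) = 6.9 − 2.401 = 4.499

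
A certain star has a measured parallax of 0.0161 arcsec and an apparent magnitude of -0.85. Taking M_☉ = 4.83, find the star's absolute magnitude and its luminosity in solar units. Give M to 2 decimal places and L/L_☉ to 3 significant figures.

M ≈ -4.82; L/L_☉ ≈ 7220

d = 1/p = 1/0.0161″ = 62.11 pc
M = m − 5 log₁₀ d + 5 = -0.85 − 5·1.7932 + 5 = -4.816
M − M_☉ = -4.816 − 4.83 = -9.646
L/L_☉ = 10^(−0.4 × -9.646) = 7217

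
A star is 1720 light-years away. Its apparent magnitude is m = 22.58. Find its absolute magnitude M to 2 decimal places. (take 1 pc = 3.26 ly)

d = 1720 ly / 3.26 = 527.6 pc
5 log₁₀(d/10 pc) = 5 log₁₀(527.6) − 5 = 8.612
M = m − 5 log₁₀(d/10) = 22.58 − 8.612 = 13.968

M ≈ 13.97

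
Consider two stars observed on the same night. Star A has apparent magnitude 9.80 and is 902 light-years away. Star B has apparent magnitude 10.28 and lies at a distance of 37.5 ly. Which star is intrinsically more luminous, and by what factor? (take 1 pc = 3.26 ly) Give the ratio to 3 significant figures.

Star A: d = 902 ly / 3.26 = 276.7 pc
Star A: M = m − 5 log₁₀ d + 5 = 9.80 − 5·2.4420 + 5 = 2.590
Star B: d = 37.5 ly / 3.26 = 11.50 pc
Star B: M = m − 5 log₁₀ d + 5 = 10.28 − 5·1.0608 + 5 = 9.976
ΔM = M_A − M_B = 2.590 − (9.976) = -7.386; smaller M is more luminous → Star A.
L ratio = 10^(0.4 |ΔM|) = 10^2.954 = 900.2

Star A is more luminous, by a factor of 900.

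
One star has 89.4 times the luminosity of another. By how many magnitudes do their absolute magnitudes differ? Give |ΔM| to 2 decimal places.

|ΔM| ≈ 4.88

Pogson: ΔM = −2.5 log₁₀(ratio) = −2.5 log₁₀(89.4) = −2.5 × 1.9513 = -4.878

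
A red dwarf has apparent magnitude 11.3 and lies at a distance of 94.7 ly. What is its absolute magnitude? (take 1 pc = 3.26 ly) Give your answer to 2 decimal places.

M ≈ 8.98

d = 94.7 ly / 3.26 = 29.05 pc
5 log₁₀(d/10 pc) = 5 log₁₀(29.05) − 5 = 2.316
M = m − 5 log₁₀(d/10) = 11.3 − 2.316 = 8.984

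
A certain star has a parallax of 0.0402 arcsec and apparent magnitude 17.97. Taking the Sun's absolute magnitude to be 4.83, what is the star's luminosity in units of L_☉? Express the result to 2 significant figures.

L/L_☉ ≈ 3.4×10^-5

d = 1/p = 1/0.0402″ = 24.88 pc
M = m − 5 log₁₀ d + 5 = 17.97 − 5·1.3958 + 5 = 15.991
M − M_☉ = 15.991 − 4.83 = 11.161
L/L_☉ = 10^(−0.4 × 11.161) = 3.432×10^-5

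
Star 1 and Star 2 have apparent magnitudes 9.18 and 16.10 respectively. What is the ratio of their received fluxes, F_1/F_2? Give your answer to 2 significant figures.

F_1/F_2 ≈ 590

Δm = 9.18 − (16.10) = -6.92
Flux ratio = 10^(−0.4 Δm) = 10^(−0.4 × -6.92) = 10^2.768 = 586.1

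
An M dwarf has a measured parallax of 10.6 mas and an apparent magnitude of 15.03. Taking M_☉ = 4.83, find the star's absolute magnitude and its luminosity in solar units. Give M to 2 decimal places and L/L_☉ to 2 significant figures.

M ≈ 10.16; L/L_☉ ≈ 7.4×10^-3

d = 1/p = 1000/10.6 mas = 94.34 pc
M = m − 5 log₁₀ d + 5 = 15.03 − 5·1.9747 + 5 = 10.157
M − M_☉ = 10.157 − 4.83 = 5.327
L/L_☉ = 10^(−0.4 × 5.327) = 7.403×10^-3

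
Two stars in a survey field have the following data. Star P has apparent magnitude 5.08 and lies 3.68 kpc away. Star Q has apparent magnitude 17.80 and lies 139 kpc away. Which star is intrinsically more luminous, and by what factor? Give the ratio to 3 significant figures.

Star P: d = 3.68 kpc = 3680 pc
Star P: M = m − 5 log₁₀ d + 5 = 5.08 − 5·3.5658 + 5 = -7.749
Star Q: d = 139 kpc = 139000 pc
Star Q: M = m − 5 log₁₀ d + 5 = 17.80 − 5·5.1430 + 5 = -2.915
ΔM = M_P − M_Q = -7.749 − (-2.915) = -4.834; smaller M is more luminous → Star P.
L ratio = 10^(0.4 |ΔM|) = 10^1.934 = 85.84

Star P is more luminous, by a factor of 85.8.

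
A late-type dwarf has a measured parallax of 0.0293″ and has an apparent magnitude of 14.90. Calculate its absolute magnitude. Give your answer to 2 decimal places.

M ≈ 12.23

d = 1/p = 1/0.0293″ = 34.13 pc
5 log₁₀(d/10 pc) = 5 log₁₀(34.13) − 5 = 2.666
M = m − 5 log₁₀(d/10) = 14.90 − 2.666 = 12.234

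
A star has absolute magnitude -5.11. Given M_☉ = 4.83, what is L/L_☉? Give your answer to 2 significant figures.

M − M_☉ = -5.11 − 4.83 = -9.940
L/L_☉ = 10^(−0.4 (M − M_☉)) = 10^3.976 = 9462

L/L_☉ ≈ 9500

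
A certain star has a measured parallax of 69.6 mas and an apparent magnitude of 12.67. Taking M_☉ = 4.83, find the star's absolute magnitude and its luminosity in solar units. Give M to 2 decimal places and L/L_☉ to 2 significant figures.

M ≈ 11.88; L/L_☉ ≈ 1.5×10^-3

d = 1/p = 1000/69.6 mas = 14.37 pc
M = m − 5 log₁₀ d + 5 = 12.67 − 5·1.1574 + 5 = 11.883
M − M_☉ = 11.883 − 4.83 = 7.053
L/L_☉ = 10^(−0.4 × 7.053) = 1.509×10^-3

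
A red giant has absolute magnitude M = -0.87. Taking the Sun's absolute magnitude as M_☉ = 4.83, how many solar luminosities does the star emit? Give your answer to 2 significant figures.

M − M_☉ = -0.87 − 4.83 = -5.700
L/L_☉ = 10^(−0.4 (M − M_☉)) = 10^2.280 = 190.5

L/L_☉ ≈ 190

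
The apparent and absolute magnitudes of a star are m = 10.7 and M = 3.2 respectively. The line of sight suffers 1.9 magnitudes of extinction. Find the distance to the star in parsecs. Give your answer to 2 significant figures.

d ≈ 130 pc

m − M = 5 log₁₀(d/10 pc) + A  ⇒  10.7 − (3.2) − 1.9 = 5 log₁₀(d/10)
5.600 = 5 log₁₀(d/10)
log₁₀ d = (m − M − A)/5 + 1 = 2.1200
d = 10^2.1200 = 131.8 pc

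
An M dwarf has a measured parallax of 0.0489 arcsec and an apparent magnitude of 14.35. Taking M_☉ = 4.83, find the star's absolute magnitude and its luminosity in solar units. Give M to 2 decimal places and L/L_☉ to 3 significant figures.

M ≈ 12.80; L/L_☉ ≈ 6.51×10^-4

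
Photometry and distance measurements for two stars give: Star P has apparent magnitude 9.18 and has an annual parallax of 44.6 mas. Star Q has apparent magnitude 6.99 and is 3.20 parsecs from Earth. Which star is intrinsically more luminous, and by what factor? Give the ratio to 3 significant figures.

Star P is more luminous, by a factor of 6.53.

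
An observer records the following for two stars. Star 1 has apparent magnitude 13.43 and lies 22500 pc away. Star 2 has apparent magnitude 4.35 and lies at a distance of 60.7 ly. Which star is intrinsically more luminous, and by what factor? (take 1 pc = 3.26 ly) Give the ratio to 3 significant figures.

Star 1 is more luminous, by a factor of 341.

Star 1: M = m − 5 log₁₀ d + 5 = 13.43 − 5·4.3522 + 5 = -3.331
Star 2: d = 60.7 ly / 3.26 = 18.62 pc
Star 2: M = m − 5 log₁₀ d + 5 = 4.35 − 5·1.2700 + 5 = 3.000
ΔM = M_1 − M_2 = -3.331 − (3.000) = -6.331; smaller M is more luminous → Star 1.
L ratio = 10^(0.4 |ΔM|) = 10^2.532 = 340.7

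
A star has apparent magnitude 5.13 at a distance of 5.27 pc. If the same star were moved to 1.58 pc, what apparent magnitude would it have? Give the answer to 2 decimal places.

m ≈ 2.51

Flux ∝ 1/d², so Δm = 5 log₁₀(d₂/d₁) = 5 log₁₀(1.58/5.27) = -2.616
m₂ = m₁ + Δm = 5.13 + (-2.616) = 2.514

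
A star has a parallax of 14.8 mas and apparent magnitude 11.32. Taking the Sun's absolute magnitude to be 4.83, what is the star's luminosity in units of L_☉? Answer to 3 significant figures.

d = 1/p = 1000/14.8 mas = 67.57 pc
M = m − 5 log₁₀ d + 5 = 11.32 − 5·1.8297 + 5 = 7.171
M − M_☉ = 7.171 − 4.83 = 2.341
L/L_☉ = 10^(−0.4 × 2.341) = 0.1157

L/L_☉ ≈ 0.116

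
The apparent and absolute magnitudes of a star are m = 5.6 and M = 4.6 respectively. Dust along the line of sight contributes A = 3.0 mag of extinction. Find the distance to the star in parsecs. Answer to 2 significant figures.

m − M = 5 log₁₀(d/10 pc) + A  ⇒  5.6 − (4.6) − 3.0 = 5 log₁₀(d/10)
-2.000 = 5 log₁₀(d/10)
log₁₀ d = (m − M − A)/5 + 1 = 0.6000
d = 10^0.6000 = 3.981 pc

d ≈ 4.0 pc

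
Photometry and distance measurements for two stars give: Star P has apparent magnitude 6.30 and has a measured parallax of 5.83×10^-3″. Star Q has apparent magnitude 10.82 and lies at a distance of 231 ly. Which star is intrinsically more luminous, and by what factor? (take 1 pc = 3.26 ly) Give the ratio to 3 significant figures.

Star P is more luminous, by a factor of 377.

Star P: d = 1/p = 1/5.83×10^-3″ = 171.5 pc
Star P: M = m − 5 log₁₀ d + 5 = 6.30 − 5·2.2343 + 5 = 0.128
Star Q: d = 231 ly / 3.26 = 70.86 pc
Star Q: M = m − 5 log₁₀ d + 5 = 10.82 − 5·1.8504 + 5 = 6.568
ΔM = M_P − M_Q = 0.128 − (6.568) = -6.440; smaller M is more luminous → Star P.
L ratio = 10^(0.4 |ΔM|) = 10^2.576 = 376.6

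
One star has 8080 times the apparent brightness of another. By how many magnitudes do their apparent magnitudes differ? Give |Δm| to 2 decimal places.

Pogson: Δm = −2.5 log₁₀(ratio) = −2.5 log₁₀(8080) = −2.5 × 3.9074 = -9.769

|Δm| ≈ 9.77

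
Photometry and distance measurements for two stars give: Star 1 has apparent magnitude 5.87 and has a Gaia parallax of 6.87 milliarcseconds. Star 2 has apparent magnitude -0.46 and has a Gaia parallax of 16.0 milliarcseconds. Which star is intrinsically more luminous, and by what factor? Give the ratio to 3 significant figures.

Star 2 is more luminous, by a factor of 62.8.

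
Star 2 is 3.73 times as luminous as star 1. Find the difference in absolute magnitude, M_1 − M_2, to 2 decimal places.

M_1 − M_2 ≈ 1.43

Pogson: ΔM = −2.5 log₁₀(ratio) = −2.5 log₁₀(3.73) = −2.5 × 0.5717 = -1.429
Star 2 is brighter so has the smaller magnitude: M_1 − M_2 is positive.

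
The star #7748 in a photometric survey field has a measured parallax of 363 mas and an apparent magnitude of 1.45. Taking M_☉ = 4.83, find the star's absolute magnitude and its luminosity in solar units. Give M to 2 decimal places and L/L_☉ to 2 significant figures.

d = 1/p = 1000/363 mas = 2.755 pc
M = m − 5 log₁₀ d + 5 = 1.45 − 5·0.4401 + 5 = 4.250
M − M_☉ = 4.250 − 4.83 = -0.580
L/L_☉ = 10^(−0.4 × -0.580) = 1.707

M ≈ 4.25; L/L_☉ ≈ 1.7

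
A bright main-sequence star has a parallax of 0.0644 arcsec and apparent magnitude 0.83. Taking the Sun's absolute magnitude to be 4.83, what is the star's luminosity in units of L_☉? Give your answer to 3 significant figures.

d = 1/p = 1/0.0644″ = 15.53 pc
M = m − 5 log₁₀ d + 5 = 0.83 − 5·1.1911 + 5 = -0.126
M − M_☉ = -0.126 − 4.83 = -4.956
L/L_☉ = 10^(−0.4 × -4.956) = 95.99

L/L_☉ ≈ 96.0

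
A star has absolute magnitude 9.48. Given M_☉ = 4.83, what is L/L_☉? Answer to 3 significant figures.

M − M_☉ = 9.48 − 4.83 = 4.650
L/L_☉ = 10^(−0.4 (M − M_☉)) = 10^-1.860 = 0.01380

L/L_☉ ≈ 0.0138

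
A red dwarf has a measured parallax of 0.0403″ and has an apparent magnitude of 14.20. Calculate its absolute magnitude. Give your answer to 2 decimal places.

M ≈ 12.23

d = 1/p = 1/0.0403″ = 24.81 pc
5 log₁₀(d/10 pc) = 5 log₁₀(24.81) − 5 = 1.973
M = m − 5 log₁₀(d/10) = 14.20 − 1.973 = 12.227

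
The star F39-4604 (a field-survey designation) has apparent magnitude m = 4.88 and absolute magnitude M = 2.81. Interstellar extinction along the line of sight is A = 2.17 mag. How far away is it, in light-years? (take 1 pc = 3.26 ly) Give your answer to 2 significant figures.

m − M = 5 log₁₀(d/10 pc) + A  ⇒  4.88 − (2.81) − 2.17 = 5 log₁₀(d/10)
-0.100 = 5 log₁₀(d/10)
log₁₀ d = (m − M − A)/5 + 1 = 0.9800
d = 10^0.9800 = 9.550 pc
= 31.13 ly

d ≈ 31 ly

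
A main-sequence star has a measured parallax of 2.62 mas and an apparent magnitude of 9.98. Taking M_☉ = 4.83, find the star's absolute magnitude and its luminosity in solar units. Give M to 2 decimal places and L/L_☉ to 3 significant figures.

M ≈ 2.07; L/L_☉ ≈ 12.7

d = 1/p = 1000/2.62 mas = 381.7 pc
M = m − 5 log₁₀ d + 5 = 9.98 − 5·2.5817 + 5 = 2.072
M − M_☉ = 2.072 − 4.83 = -2.758
L/L_☉ = 10^(−0.4 × -2.758) = 12.69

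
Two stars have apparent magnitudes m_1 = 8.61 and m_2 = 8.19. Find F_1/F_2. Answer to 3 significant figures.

Magnitude difference = 0.42
Flux ratio = 10^(−0.4 Δm) = 10^(−0.4 × 0.42) = 10^-0.168 = 0.6792

F_1/F_2 ≈ 0.679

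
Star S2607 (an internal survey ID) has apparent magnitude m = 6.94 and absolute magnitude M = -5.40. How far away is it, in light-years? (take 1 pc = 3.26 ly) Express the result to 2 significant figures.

d ≈ 9600 ly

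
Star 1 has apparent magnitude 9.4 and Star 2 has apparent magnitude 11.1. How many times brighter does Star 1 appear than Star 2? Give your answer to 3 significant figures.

Δm = 9.4 − (11.1) = -1.7
Flux ratio = 10^(−0.4 Δm) = 10^(−0.4 × -1.7) = 10^0.680 = 4.786

4.79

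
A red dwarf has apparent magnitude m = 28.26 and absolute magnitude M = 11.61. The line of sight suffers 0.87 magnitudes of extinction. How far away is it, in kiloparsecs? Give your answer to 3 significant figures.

m − M = 5 log₁₀(d/10 pc) + A  ⇒  28.26 − (11.61) − 0.87 = 5 log₁₀(d/10)
15.780 = 5 log₁₀(d/10)
log₁₀ d = (m − M − A)/5 + 1 = 4.1560
d = 10^4.1560 = 14320 pc
= 14.32 kpc

d ≈ 14.3 kpc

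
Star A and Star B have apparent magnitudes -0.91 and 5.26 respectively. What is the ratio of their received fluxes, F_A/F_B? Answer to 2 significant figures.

Magnitude difference = -6.17
Flux ratio = 10^(−0.4 Δm) = 10^(−0.4 × -6.17) = 10^2.468 = 293.8

F_A/F_B ≈ 290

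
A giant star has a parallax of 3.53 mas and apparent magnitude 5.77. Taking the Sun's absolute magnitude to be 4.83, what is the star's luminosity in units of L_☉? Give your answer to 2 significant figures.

L/L_☉ ≈ 340

d = 1/p = 1000/3.53 mas = 283.3 pc
M = m − 5 log₁₀ d + 5 = 5.77 − 5·2.4522 + 5 = -1.491
M − M_☉ = -1.491 − 4.83 = -6.321
L/L_☉ = 10^(−0.4 × -6.321) = 337.6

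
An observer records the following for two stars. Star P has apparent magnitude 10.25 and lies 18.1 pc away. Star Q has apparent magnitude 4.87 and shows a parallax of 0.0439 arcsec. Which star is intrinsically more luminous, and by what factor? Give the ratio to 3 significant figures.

Star Q is more luminous, by a factor of 225.

Star P: M = m − 5 log₁₀ d + 5 = 10.25 − 5·1.2577 + 5 = 8.962
Star Q: d = 1/p = 1/0.0439″ = 22.78 pc
Star Q: M = m − 5 log₁₀ d + 5 = 4.87 − 5·1.3575 + 5 = 3.082
ΔM = M_P − M_Q = 8.962 − (3.082) = 5.879; smaller M is more luminous → Star Q.
L ratio = 10^(0.4 |ΔM|) = 10^2.352 = 224.8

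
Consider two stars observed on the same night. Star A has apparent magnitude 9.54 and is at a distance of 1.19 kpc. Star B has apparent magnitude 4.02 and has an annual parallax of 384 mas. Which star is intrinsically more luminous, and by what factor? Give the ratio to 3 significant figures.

Star A is more luminous, by a factor of 1290.

Star A: d = 1.19 kpc = 1190 pc
Star A: M = m − 5 log₁₀ d + 5 = 9.54 − 5·3.0755 + 5 = -0.838
Star B: p = 384 mas = 0.384″ → d = 1/p = 2.604 pc
Star B: M = m − 5 log₁₀ d + 5 = 4.02 − 5·0.4157 + 5 = 6.942
ΔM = M_A − M_B = -0.838 − (6.942) = -7.779; smaller M is more luminous → Star A.
L ratio = 10^(0.4 |ΔM|) = 10^3.112 = 1293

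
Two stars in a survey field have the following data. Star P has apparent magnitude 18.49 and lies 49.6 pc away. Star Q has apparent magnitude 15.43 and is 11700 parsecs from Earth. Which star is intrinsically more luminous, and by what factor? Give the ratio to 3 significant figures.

Star Q is more luminous, by a factor of 932000.

Star P: M = m − 5 log₁₀ d + 5 = 18.49 − 5·1.6955 + 5 = 15.013
Star Q: M = m − 5 log₁₀ d + 5 = 15.43 − 5·4.0682 + 5 = 0.089
ΔM = M_P − M_Q = 15.013 − (0.089) = 14.924; smaller M is more luminous → Star Q.
L ratio = 10^(0.4 |ΔM|) = 10^5.969 = 932000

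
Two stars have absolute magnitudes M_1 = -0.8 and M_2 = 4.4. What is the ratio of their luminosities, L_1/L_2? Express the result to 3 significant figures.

ΔM = M_1 − M_2 = -5.2
L_1/L_2 = 10^(−0.4 ΔM) = 10^2.080 = 120.2

L_1/L_2 ≈ 120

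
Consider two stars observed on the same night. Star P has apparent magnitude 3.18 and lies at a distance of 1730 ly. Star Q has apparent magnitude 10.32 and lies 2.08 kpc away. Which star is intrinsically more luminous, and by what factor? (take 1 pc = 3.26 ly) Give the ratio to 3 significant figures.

Star P is more luminous, by a factor of 46.7.

Star P: d = 1730 ly / 3.26 = 530.7 pc
Star P: M = m − 5 log₁₀ d + 5 = 3.18 − 5·2.7248 + 5 = -5.444
Star Q: d = 2.08 kpc = 2080 pc
Star Q: M = m − 5 log₁₀ d + 5 = 10.32 − 5·3.3181 + 5 = -1.270
ΔM = M_P − M_Q = -5.444 − (-1.270) = -4.174; smaller M is more luminous → Star P.
L ratio = 10^(0.4 |ΔM|) = 10^1.670 = 46.72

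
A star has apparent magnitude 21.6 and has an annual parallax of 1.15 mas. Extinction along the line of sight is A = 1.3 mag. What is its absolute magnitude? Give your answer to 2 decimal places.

p = 1.15 mas = 1.15×10^-3″ → d = 1/p = 869.6 pc
5 log₁₀(d/10 pc) = 5 log₁₀(869.6) − 5 = 9.697
M = m − 5 log₁₀(d/10) − A = 21.6 − 9.697 − 1.3 = 10.603

M ≈ 10.60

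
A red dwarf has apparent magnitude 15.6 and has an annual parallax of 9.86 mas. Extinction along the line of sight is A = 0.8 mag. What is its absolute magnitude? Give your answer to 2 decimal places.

M ≈ 9.77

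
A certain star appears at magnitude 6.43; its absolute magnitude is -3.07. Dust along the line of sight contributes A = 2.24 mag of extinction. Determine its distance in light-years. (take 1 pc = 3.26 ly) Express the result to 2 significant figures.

m − M = 5 log₁₀(d/10 pc) + A  ⇒  6.43 − (-3.07) − 2.24 = 5 log₁₀(d/10)
7.260 = 5 log₁₀(d/10)
log₁₀ d = (m − M − A)/5 + 1 = 2.4520
d = 10^2.4520 = 283.1 pc
= 923.0 ly

d ≈ 920 ly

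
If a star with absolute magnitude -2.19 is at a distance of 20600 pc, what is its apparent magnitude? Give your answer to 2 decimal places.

m ≈ 14.38

m = M + 5 log₁₀ d − 5 = -2.19 + 5·4.3139 − 5 = 14.379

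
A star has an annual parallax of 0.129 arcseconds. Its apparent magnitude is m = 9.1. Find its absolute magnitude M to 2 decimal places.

d = 1/p = 1/0.129″ = 7.752 pc
5 log₁₀(d/10 pc) = 5 log₁₀(7.752) − 5 = -0.553
M = m − 5 log₁₀(d/10) = 9.1 + 0.553 = 9.653

M ≈ 9.65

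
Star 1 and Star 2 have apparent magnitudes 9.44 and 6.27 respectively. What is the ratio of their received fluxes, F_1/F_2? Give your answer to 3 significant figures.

F_1/F_2 ≈ 0.0540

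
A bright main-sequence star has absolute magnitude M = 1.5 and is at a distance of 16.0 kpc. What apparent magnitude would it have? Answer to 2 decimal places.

d = 16.0 kpc = 16000 pc
m = M + 5 log₁₀ d − 5 = 1.5 + 5·4.2041 − 5 = 17.521

m ≈ 17.52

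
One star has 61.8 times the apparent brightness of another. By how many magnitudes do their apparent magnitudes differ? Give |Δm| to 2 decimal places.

|Δm| ≈ 4.48

Pogson: Δm = −2.5 log₁₀(ratio) = −2.5 log₁₀(61.8) = −2.5 × 1.7910 = -4.477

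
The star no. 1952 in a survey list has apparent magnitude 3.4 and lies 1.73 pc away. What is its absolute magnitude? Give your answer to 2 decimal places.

5 log₁₀(d/10 pc) = 5 log₁₀(1.730) − 5 = -3.810
M = m − 5 log₁₀(d/10) = 3.4 + 3.810 = 7.210

M ≈ 7.21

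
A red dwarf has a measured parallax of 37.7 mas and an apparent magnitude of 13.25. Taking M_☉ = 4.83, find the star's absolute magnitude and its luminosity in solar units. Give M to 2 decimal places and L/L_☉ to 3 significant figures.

M ≈ 11.13; L/L_☉ ≈ 3.02×10^-3

d = 1/p = 1000/37.7 mas = 26.53 pc
M = m − 5 log₁₀ d + 5 = 13.25 − 5·1.4237 + 5 = 11.132
M − M_☉ = 11.132 − 4.83 = 6.302
L/L_☉ = 10^(−0.4 × 6.302) = 3.015×10^-3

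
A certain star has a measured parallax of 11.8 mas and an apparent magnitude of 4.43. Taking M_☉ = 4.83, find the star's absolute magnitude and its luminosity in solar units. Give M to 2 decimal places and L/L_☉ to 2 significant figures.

d = 1/p = 1000/11.8 mas = 84.75 pc
M = m − 5 log₁₀ d + 5 = 4.43 − 5·1.9281 + 5 = -0.211
M − M_☉ = -0.211 − 4.83 = -5.041
L/L_☉ = 10^(−0.4 × -5.041) = 103.8

M ≈ -0.21; L/L_☉ ≈ 100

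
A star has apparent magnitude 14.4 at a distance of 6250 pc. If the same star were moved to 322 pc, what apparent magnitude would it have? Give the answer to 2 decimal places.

m ≈ 7.96

Flux ∝ 1/d², so Δm = 5 log₁₀(d₂/d₁) = 5 log₁₀(322/6250) = -6.440
m₂ = m₁ + Δm = 14.4 + (-6.440) = 7.960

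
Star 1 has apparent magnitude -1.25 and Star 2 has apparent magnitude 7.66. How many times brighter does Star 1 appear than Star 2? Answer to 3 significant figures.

3660

Magnitude difference = -8.91
Flux ratio = 10^(−0.4 Δm) = 10^(−0.4 × -8.91) = 10^3.564 = 3664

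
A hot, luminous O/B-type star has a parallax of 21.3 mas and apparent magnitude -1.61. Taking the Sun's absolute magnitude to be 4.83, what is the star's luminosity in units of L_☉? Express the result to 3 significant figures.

d = 1/p = 1000/21.3 mas = 46.95 pc
M = m − 5 log₁₀ d + 5 = -1.61 − 5·1.6716 + 5 = -4.968
M − M_☉ = -4.968 − 4.83 = -9.798
L/L_☉ = 10^(−0.4 × -9.798) = 8303

L/L_☉ ≈ 8300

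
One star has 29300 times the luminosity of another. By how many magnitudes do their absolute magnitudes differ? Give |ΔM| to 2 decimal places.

|ΔM| ≈ 11.17

Pogson: ΔM = −2.5 log₁₀(ratio) = −2.5 log₁₀(29300) = −2.5 × 4.4669 = -11.167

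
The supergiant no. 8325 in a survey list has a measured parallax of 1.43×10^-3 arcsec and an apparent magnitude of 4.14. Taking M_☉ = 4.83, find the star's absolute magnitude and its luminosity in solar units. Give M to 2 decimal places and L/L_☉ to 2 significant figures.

M ≈ -5.08; L/L_☉ ≈ 9200

d = 1/p = 1/1.43×10^-3″ = 699.3 pc
M = m − 5 log₁₀ d + 5 = 4.14 − 5·2.8447 + 5 = -5.083
M − M_☉ = -5.083 − 4.83 = -9.913
L/L_☉ = 10^(−0.4 × -9.913) = 9233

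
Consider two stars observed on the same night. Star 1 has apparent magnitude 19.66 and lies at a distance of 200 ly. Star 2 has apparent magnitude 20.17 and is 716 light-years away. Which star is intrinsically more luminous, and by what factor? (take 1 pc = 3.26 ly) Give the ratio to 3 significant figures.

Star 1: d = 200 ly / 3.26 = 61.35 pc
Star 1: M = m − 5 log₁₀ d + 5 = 19.66 − 5·1.7878 + 5 = 15.721
Star 2: d = 716 ly / 3.26 = 219.6 pc
Star 2: M = m − 5 log₁₀ d + 5 = 20.17 − 5·2.3417 + 5 = 13.462
ΔM = M_1 − M_2 = 15.721 − (13.462) = 2.259; smaller M is more luminous → Star 2.
L ratio = 10^(0.4 |ΔM|) = 10^0.904 = 8.012

Star 2 is more luminous, by a factor of 8.01.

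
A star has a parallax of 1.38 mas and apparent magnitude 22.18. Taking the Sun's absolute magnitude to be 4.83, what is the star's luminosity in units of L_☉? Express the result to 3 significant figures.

d = 1/p = 1000/1.38 mas = 724.6 pc
M = m − 5 log₁₀ d + 5 = 22.18 − 5·2.8601 + 5 = 12.879
M − M_☉ = 12.879 − 4.83 = 8.049
L/L_☉ = 10^(−0.4 × 8.049) = 6.029×10^-4

L/L_☉ ≈ 6.03×10^-4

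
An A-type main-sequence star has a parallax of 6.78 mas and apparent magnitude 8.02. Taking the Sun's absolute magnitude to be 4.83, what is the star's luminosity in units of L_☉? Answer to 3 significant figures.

d = 1/p = 1000/6.78 mas = 147.5 pc
M = m − 5 log₁₀ d + 5 = 8.02 − 5·2.1688 + 5 = 2.176
M − M_☉ = 2.176 − 4.83 = -2.654
L/L_☉ = 10^(−0.4 × -2.654) = 11.52

L/L_☉ ≈ 11.5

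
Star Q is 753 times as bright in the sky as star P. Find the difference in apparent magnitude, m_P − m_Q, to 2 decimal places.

Pogson: Δm = −2.5 log₁₀(ratio) = −2.5 log₁₀(753) = −2.5 × 2.8768 = -7.192
Star Q is brighter so has the smaller magnitude: m_P − m_Q is positive.

m_P − m_Q ≈ 7.19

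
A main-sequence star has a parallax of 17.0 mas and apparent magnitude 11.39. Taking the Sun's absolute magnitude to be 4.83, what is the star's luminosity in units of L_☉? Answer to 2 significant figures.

L/L_☉ ≈ 0.082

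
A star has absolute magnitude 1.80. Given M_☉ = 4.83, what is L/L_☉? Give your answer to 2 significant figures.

M − M_☉ = 1.80 − 4.83 = -3.030
L/L_☉ = 10^(−0.4 (M − M_☉)) = 10^1.212 = 16.29

L/L_☉ ≈ 16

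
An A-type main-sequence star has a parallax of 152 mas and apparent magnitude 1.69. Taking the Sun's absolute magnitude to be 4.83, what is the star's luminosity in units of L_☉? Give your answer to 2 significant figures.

L/L_☉ ≈ 7.8

d = 1/p = 1000/152 mas = 6.579 pc
M = m − 5 log₁₀ d + 5 = 1.69 − 5·0.8182 + 5 = 2.599
M − M_☉ = 2.599 − 4.83 = -2.231
L/L_☉ = 10^(−0.4 × -2.231) = 7.804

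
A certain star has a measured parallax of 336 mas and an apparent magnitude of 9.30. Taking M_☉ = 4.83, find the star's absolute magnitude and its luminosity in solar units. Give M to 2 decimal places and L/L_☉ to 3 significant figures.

d = 1/p = 1000/336 mas = 2.976 pc
M = m − 5 log₁₀ d + 5 = 9.30 − 5·0.4737 + 5 = 11.932
M − M_☉ = 11.932 − 4.83 = 7.102
L/L_☉ = 10^(−0.4 × 7.102) = 1.443×10^-3

M ≈ 11.93; L/L_☉ ≈ 1.44×10^-3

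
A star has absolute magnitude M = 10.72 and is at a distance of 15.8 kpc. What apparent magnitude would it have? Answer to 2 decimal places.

m ≈ 26.71

d = 15.8 kpc = 15800 pc
m = M + 5 log₁₀ d − 5 = 10.72 + 5·4.1987 − 5 = 26.713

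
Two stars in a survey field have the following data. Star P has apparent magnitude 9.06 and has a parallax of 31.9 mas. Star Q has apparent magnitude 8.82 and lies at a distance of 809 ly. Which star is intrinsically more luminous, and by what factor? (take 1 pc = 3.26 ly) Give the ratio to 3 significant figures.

Star P: p = 31.9 mas = 0.0319″ → d = 1/p = 31.35 pc
Star P: M = m − 5 log₁₀ d + 5 = 9.06 − 5·1.4962 + 5 = 6.579
Star Q: d = 809 ly / 3.26 = 248.2 pc
Star Q: M = m − 5 log₁₀ d + 5 = 8.82 − 5·2.3947 + 5 = 1.846
ΔM = M_P − M_Q = 6.579 − (1.846) = 4.733; smaller M is more luminous → Star Q.
L ratio = 10^(0.4 |ΔM|) = 10^1.893 = 78.17

Star Q is more luminous, by a factor of 78.2.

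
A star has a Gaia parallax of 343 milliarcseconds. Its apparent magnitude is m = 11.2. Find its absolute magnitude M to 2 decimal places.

p = 343 mas = 0.343″ → d = 1/p = 2.915 pc
5 log₁₀(d/10 pc) = 5 log₁₀(2.915) − 5 = -2.676
M = m − 5 log₁₀(d/10) = 11.2 + 2.676 = 13.876

M ≈ 13.88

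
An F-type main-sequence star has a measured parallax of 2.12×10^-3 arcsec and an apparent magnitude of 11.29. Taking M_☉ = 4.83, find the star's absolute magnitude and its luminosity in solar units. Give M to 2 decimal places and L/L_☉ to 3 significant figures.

d = 1/p = 1/2.12×10^-3″ = 471.7 pc
M = m − 5 log₁₀ d + 5 = 11.29 − 5·2.6737 + 5 = 2.922
M − M_☉ = 2.922 − 4.83 = -1.908
L/L_☉ = 10^(−0.4 × -1.908) = 5.799

M ≈ 2.92; L/L_☉ ≈ 5.80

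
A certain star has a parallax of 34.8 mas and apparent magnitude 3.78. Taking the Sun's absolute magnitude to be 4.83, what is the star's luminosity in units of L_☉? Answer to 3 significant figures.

d = 1/p = 1000/34.8 mas = 28.74 pc
M = m − 5 log₁₀ d + 5 = 3.78 − 5·1.4584 + 5 = 1.488
M − M_☉ = 1.488 − 4.83 = -3.342
L/L_☉ = 10^(−0.4 × -3.342) = 21.72

L/L_☉ ≈ 21.7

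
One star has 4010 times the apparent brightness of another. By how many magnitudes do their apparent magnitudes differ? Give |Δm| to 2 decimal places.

|Δm| ≈ 9.01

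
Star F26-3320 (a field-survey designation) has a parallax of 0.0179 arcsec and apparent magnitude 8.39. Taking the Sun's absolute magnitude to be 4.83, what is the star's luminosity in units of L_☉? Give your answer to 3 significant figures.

L/L_☉ ≈ 1.18

d = 1/p = 1/0.0179″ = 55.87 pc
M = m − 5 log₁₀ d + 5 = 8.39 − 5·1.7471 + 5 = 4.654
M − M_☉ = 4.654 − 4.83 = -0.176
L/L_☉ = 10^(−0.4 × -0.176) = 1.176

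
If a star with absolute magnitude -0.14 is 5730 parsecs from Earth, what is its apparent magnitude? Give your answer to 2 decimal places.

m ≈ 13.65

m = M + 5 log₁₀ d − 5 = -0.14 + 5·3.7582 − 5 = 13.651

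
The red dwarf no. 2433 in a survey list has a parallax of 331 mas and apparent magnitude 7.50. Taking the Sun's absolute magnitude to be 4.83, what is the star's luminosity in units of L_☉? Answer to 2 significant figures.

d = 1/p = 1000/331 mas = 3.021 pc
M = m − 5 log₁₀ d + 5 = 7.50 − 5·0.4802 + 5 = 10.099
M − M_☉ = 10.099 − 4.83 = 5.269
L/L_☉ = 10^(−0.4 × 5.269) = 7.804×10^-3

L/L_☉ ≈ 7.8×10^-3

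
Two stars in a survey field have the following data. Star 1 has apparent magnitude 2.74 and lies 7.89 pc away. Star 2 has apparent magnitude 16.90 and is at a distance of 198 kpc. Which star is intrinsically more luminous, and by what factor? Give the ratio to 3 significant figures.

Star 2 is more luminous, by a factor of 1370.

Star 1: M = m − 5 log₁₀ d + 5 = 2.74 − 5·0.8971 + 5 = 3.255
Star 2: d = 198 kpc = 198000 pc
Star 2: M = m − 5 log₁₀ d + 5 = 16.90 − 5·5.2967 + 5 = -4.583
ΔM = M_1 − M_2 = 3.255 − (-4.583) = 7.838; smaller M is more luminous → Star 2.
L ratio = 10^(0.4 |ΔM|) = 10^3.135 = 1365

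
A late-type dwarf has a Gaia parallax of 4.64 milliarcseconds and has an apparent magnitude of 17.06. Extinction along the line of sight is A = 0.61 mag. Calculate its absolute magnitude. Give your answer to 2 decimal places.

p = 4.64 mas = 4.64×10^-3″ → d = 1/p = 215.5 pc
5 log₁₀(d/10 pc) = 5 log₁₀(215.5) − 5 = 6.667
M = m − 5 log₁₀(d/10) − A = 17.06 − 6.667 − 0.61 = 9.783

M ≈ 9.78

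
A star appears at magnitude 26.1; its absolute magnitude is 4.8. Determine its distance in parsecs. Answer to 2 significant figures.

μ = m − M = 21.300
m − M = 5 log₁₀ d − 5
log₁₀ d = (m − M)/5 + 1 = 5.2600
d = 10^5.2600 = 182000 pc

d ≈ 180000 pc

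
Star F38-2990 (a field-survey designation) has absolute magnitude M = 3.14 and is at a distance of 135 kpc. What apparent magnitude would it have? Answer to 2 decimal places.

m ≈ 23.79

d = 135 kpc = 135000 pc
m = M + 5 log₁₀ d − 5 = 3.14 + 5·5.1303 − 5 = 23.792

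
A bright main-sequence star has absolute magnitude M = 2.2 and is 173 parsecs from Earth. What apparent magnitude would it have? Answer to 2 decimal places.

m ≈ 8.39

m = M + 5 log₁₀ d − 5 = 2.2 + 5·2.2380 − 5 = 8.390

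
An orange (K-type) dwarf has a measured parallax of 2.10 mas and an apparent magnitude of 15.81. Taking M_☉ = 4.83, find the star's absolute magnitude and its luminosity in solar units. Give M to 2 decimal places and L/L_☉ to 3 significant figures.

M ≈ 7.42; L/L_☉ ≈ 0.0920

d = 1/p = 1000/2.10 mas = 476.2 pc
M = m − 5 log₁₀ d + 5 = 15.81 − 5·2.6778 + 5 = 7.421
M − M_☉ = 7.421 − 4.83 = 2.591
L/L_☉ = 10^(−0.4 × 2.591) = 0.09195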